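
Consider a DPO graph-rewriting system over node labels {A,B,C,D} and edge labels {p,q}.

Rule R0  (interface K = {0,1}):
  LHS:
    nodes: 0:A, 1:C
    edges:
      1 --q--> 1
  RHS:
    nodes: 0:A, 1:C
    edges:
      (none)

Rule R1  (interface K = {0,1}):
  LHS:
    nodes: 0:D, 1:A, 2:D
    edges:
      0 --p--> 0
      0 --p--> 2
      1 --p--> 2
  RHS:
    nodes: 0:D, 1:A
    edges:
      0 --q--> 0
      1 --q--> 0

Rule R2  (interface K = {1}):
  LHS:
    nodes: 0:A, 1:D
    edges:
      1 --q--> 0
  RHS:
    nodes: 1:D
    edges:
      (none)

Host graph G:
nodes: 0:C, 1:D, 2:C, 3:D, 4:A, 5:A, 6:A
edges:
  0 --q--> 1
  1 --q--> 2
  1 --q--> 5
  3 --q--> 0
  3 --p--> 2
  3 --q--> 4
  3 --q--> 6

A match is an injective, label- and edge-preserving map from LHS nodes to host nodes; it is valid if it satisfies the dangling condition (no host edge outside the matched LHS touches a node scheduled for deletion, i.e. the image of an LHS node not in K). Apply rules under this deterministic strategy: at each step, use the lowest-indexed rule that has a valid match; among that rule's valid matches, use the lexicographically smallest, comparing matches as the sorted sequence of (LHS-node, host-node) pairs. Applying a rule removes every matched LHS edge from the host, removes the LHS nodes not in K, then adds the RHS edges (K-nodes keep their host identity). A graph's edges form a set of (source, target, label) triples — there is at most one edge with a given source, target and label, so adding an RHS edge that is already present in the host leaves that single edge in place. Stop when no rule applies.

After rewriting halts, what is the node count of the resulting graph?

Answer: 4

Rewrite trace:
[0] host  ⇒  7 nodes, 7 edges  {0-q->1 1-q->2 1-q->5 3-q->0 3-p->2 3-q->4 3-q->6}
[1] R2 @ {0↦4, 1↦3}  ⇒  6 nodes, 6 edges  {0-q->1 1-q->2 1-q->5 3-q->0 3-p->2 3-q->6}
[2] R2 @ {0↦5, 1↦1}  ⇒  5 nodes, 5 edges  {0-q->1 1-q->2 3-q->0 3-p->2 3-q->6}
[3] R2 @ {0↦6, 1↦3}  ⇒  4 nodes, 4 edges  {0-q->1 1-q->2 3-q->0 3-p->2}
final graph: no rule applies after step 3
NF nodes: {0:C, 1:D, 2:C, 3:D}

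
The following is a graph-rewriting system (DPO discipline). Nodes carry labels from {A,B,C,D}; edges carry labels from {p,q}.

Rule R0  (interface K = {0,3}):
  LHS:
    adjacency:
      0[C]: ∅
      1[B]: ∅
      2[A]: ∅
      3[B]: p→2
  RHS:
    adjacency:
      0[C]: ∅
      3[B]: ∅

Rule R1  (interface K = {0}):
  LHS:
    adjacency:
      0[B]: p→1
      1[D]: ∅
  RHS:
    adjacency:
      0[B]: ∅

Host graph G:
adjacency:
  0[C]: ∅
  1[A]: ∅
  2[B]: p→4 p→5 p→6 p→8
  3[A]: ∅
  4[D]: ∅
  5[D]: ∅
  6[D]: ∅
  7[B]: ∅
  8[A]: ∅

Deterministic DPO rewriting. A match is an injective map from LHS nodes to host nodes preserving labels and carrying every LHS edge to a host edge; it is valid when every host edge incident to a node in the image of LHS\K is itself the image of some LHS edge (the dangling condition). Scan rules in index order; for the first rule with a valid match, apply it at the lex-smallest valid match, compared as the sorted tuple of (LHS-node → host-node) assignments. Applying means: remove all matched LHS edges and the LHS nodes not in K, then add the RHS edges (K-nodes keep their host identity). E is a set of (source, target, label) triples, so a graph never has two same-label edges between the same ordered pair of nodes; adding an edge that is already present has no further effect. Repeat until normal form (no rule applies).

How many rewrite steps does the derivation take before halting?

Answer: 4

Derivation:
initial: |V|=9 |E|=4  E = 2-p->4 2-p->5 2-p->6 2-p->8
step 1: apply R0 at {0↦0, 1↦7, 2↦8, 3↦2}  → |V|=7 |E|=3  E = 2-p->4 2-p->5 2-p->6
step 2: apply R1 at {0↦2, 1↦4}  → |V|=6 |E|=2  E = 2-p->5 2-p->6
step 3: apply R1 at {0↦2, 1↦5}  → |V|=5 |E|=1  E = 2-p->6
step 4: apply R1 at {0↦2, 1↦6}  → |V|=4 |E|=0  E = ∅
normal form: no rule applies after step 4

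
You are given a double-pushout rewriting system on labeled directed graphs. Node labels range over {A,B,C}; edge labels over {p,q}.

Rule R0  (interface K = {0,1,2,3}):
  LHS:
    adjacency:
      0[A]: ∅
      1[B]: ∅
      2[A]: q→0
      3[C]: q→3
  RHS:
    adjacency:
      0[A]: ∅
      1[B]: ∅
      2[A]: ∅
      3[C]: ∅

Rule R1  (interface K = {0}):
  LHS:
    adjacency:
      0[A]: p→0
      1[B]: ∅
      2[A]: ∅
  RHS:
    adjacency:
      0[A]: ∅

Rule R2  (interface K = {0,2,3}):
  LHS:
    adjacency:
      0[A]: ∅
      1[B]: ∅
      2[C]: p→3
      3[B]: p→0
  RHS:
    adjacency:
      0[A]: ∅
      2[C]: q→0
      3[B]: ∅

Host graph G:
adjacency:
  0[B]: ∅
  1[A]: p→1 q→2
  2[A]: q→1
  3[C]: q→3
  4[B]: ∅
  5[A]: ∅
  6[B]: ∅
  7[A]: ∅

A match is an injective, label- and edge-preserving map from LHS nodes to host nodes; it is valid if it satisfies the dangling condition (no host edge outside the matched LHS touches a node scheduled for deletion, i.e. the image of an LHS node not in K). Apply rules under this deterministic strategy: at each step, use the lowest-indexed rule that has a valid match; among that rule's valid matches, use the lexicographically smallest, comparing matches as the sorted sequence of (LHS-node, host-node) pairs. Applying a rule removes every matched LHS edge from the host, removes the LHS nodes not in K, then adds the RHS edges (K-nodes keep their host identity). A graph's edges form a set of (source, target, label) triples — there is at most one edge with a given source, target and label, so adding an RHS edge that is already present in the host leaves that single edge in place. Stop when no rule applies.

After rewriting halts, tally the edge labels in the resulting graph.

initial: |V|=8 |E|=4  E = 1-p->1 1-q->2 2-q->1 3-q->3
step 1: apply R0 at {0↦1, 1↦0, 2↦2, 3↦3}  → |V|=8 |E|=2  E = 1-p->1 1-q->2
step 2: apply R1 at {0↦1, 1↦0, 2↦5}  → |V|=6 |E|=1  E = 1-q->2
final graph: no rule applies after step 2
NF edges: [(1, 2, 'q')]

Answer: q:1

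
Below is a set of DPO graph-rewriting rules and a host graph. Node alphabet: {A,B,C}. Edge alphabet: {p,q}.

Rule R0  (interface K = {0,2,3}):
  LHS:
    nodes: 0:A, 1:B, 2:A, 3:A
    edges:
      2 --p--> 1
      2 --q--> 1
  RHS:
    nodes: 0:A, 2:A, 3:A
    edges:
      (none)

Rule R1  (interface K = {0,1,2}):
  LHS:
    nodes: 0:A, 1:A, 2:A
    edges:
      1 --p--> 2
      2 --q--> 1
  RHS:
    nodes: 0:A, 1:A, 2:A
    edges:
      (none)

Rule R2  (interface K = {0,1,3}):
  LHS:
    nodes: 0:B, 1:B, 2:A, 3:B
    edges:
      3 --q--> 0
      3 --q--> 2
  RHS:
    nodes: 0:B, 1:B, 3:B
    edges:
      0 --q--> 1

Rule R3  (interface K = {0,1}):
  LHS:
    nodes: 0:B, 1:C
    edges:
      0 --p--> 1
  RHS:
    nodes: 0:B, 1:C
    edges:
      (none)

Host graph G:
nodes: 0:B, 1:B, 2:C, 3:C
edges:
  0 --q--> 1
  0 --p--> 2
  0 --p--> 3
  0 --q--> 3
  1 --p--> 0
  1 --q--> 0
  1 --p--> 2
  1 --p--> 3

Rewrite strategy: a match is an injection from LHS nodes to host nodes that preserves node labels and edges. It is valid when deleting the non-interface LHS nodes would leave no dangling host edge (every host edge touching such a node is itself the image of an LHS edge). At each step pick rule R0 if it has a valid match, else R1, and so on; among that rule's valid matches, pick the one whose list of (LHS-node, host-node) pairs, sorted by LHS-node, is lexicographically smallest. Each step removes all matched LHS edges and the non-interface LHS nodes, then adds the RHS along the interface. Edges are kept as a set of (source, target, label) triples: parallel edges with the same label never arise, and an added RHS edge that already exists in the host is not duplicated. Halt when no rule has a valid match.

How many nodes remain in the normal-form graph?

start.  V:4 E:8  edges: 0-q->1 0-p->2 0-p->3 0-q->3 1-p->0 1-q->0 1-p->2 1-p->3
1. fire R3 via {0↦0, 1↦2}  →  V:4 E:7  edges: 0-q->1 0-p->3 0-q->3 1-p->0 1-q->0 1-p->2 1-p->3
2. fire R3 via {0↦0, 1↦3}  →  V:4 E:6  edges: 0-q->1 0-q->3 1-p->0 1-q->0 1-p->2 1-p->3
3. fire R3 via {0↦1, 1↦2}  →  V:4 E:5  edges: 0-q->1 0-q->3 1-p->0 1-q->0 1-p->3
4. fire R3 via {0↦1, 1↦3}  →  V:4 E:4  edges: 0-q->1 0-q->3 1-p->0 1-q->0
final graph: no rule applies after step 4
NF nodes: {0:B, 1:B, 2:C, 3:C}

Answer: 4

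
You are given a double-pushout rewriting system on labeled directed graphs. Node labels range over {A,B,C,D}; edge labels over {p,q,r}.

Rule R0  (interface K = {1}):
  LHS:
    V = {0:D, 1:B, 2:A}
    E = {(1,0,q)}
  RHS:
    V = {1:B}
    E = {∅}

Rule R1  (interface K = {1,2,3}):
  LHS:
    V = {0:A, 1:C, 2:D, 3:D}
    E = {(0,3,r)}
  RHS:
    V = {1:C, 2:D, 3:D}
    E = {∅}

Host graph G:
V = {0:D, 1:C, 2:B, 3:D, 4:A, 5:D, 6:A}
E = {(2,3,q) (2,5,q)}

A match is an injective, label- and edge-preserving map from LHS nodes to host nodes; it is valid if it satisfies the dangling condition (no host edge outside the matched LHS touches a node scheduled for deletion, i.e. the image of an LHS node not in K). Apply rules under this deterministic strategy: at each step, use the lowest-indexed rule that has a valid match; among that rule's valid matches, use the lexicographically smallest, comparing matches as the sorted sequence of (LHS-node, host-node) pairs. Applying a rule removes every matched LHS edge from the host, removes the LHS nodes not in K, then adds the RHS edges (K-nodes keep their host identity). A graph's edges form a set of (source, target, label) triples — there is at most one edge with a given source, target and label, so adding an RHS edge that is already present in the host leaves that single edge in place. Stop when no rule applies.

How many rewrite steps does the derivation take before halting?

[0] host  ⇒  7 nodes, 2 edges  {2-q->3 2-q->5}
[1] R0 @ {0↦3, 1↦2, 2↦4}  ⇒  5 nodes, 1 edges  {2-q->5}
[2] R0 @ {0↦5, 1↦2, 2↦6}  ⇒  3 nodes, 0 edges  {∅}
final graph: no rule applies after step 2

Answer: 2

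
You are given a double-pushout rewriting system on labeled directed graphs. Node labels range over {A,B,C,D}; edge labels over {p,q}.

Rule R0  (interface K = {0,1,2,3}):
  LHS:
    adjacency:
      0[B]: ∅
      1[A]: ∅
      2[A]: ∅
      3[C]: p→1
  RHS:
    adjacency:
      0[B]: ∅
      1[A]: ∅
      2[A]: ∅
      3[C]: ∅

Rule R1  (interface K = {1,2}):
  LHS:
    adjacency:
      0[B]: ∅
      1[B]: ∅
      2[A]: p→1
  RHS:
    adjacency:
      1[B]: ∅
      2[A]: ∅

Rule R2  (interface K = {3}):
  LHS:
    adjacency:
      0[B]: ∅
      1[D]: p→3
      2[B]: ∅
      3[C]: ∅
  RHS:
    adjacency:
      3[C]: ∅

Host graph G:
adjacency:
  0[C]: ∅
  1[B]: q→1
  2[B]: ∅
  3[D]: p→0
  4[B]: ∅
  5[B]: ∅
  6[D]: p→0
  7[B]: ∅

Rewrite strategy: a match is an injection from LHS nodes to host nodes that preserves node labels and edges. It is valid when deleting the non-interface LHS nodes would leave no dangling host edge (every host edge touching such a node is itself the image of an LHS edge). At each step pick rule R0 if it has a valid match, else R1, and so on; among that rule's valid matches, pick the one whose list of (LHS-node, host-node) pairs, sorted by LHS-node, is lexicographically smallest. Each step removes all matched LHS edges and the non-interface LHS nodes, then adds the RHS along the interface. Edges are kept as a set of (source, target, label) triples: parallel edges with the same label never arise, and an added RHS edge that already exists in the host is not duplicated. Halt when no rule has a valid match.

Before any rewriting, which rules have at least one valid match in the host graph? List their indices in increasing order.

R0: no valid match — LHS pattern not found
R1: no valid match — LHS pattern not found
R2: 24 valid matches — {0↦2, 1↦3, 2↦4, 3↦0}, {0↦2, 1↦3, 2↦5, 3↦0}, {0↦2, 1↦3, 2↦7, 3↦0} (+21 more)

Answer: [R2]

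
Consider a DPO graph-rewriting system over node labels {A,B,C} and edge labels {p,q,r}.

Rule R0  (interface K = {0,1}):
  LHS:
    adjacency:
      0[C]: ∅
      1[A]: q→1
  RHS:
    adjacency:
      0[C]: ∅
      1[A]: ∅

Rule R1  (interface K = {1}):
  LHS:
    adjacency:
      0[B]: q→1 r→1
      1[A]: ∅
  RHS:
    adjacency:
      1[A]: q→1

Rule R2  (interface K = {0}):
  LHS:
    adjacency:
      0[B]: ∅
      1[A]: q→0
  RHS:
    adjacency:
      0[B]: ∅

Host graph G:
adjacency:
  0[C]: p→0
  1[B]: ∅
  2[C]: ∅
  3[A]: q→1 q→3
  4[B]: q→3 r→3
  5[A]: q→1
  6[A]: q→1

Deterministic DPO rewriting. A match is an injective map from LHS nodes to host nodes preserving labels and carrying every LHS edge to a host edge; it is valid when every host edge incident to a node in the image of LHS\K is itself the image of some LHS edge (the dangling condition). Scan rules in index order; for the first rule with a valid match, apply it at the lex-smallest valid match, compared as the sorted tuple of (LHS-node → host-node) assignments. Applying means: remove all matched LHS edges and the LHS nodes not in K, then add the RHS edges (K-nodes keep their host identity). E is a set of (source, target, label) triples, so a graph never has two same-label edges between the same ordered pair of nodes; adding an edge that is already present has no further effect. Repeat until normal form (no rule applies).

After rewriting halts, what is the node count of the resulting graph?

initial: |V|=7 |E|=7  E = 0-p->0 3-q->1 3-q->3 4-q->3 4-r->3 5-q->1 6-q->1
step 1: apply R0 at {0↦0, 1↦3}  → |V|=7 |E|=6  E = 0-p->0 3-q->1 4-q->3 4-r->3 5-q->1 6-q->1
step 2: apply R1 at {0↦4, 1↦3}  → |V|=6 |E|=5  E = 0-p->0 3-q->1 3-q->3 5-q->1 6-q->1
step 3: apply R0 at {0↦0, 1↦3}  → |V|=6 |E|=4  E = 0-p->0 3-q->1 5-q->1 6-q->1
step 4: apply R2 at {0↦1, 1↦3}  → |V|=5 |E|=3  E = 0-p->0 5-q->1 6-q->1
step 5: apply R2 at {0↦1, 1↦5}  → |V|=4 |E|=2  E = 0-p->0 6-q->1
step 6: apply R2 at {0↦1, 1↦6}  → |V|=3 |E|=1  E = 0-p->0
halt: no rule applies after step 6
NF nodes: {0:C, 1:B, 2:C}

Answer: 3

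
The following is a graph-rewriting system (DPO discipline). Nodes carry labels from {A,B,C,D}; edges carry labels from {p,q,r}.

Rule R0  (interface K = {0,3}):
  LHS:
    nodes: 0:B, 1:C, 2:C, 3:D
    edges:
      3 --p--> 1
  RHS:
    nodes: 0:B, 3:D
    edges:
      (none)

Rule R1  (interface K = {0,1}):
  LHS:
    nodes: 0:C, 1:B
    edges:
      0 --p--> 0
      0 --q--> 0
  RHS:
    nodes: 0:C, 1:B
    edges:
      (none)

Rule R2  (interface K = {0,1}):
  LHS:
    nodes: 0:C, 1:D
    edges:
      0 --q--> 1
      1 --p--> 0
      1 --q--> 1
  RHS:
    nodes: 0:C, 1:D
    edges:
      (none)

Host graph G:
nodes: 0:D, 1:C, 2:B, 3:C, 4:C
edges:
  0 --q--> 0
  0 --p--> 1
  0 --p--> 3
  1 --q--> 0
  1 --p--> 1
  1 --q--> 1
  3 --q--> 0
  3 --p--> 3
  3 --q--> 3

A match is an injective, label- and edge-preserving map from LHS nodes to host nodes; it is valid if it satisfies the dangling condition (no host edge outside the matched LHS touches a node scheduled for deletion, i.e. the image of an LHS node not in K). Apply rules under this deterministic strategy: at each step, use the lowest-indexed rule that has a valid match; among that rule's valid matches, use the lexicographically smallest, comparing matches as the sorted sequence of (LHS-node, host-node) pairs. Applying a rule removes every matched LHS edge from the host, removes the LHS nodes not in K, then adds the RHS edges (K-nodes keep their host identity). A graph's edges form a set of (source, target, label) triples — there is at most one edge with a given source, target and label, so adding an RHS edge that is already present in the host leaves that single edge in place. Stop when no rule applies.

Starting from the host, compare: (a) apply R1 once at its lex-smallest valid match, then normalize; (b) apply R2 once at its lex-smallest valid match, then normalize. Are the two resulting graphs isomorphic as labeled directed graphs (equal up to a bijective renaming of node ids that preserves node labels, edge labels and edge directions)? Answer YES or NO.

branch R1-first: apply at {0↦1, 1↦2} → |E|=7, then 2 more step(s) → NF |V|=5 |E|=2 V={0:D, 1:C, 2:B, 3:C, 4:C} E=0-p->3 3-q->0
branch R2-first: apply at {0↦1, 1↦0} → |E|=6, then 2 more step(s) → NF |V|=5 |E|=2 V={0:D, 1:C, 2:B, 3:C, 4:C} E=0-p->3 3-q->0
graphs isomorphic (equal up to label-preserving node renaming)

Answer: YES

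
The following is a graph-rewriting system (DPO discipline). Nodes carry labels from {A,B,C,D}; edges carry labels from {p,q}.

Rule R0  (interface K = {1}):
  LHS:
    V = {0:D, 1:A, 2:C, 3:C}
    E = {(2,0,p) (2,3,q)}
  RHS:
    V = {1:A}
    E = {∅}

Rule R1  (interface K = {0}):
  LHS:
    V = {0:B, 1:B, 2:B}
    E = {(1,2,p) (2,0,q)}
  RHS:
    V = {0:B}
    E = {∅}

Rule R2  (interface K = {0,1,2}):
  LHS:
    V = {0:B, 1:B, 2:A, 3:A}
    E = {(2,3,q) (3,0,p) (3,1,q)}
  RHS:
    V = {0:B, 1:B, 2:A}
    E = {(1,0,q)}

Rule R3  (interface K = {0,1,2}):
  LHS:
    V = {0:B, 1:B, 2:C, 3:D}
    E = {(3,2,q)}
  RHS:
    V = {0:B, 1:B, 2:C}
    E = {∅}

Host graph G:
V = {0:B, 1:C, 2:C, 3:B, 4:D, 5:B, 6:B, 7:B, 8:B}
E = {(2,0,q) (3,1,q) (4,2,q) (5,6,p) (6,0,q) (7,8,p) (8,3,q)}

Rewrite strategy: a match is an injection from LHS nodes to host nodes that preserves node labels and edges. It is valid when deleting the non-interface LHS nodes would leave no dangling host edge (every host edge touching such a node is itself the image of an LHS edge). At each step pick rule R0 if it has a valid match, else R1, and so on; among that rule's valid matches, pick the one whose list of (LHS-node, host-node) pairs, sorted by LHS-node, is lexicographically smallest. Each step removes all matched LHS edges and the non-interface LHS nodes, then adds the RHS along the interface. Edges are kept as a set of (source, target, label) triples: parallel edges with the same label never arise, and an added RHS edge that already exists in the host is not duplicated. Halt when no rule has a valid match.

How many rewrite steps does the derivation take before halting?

[0] host  ⇒  9 nodes, 7 edges  {2-q->0 3-q->1 4-q->2 5-p->6 6-q->0 7-p->8 8-q->3}
[1] R1 @ {0↦0, 1↦5, 2↦6}  ⇒  7 nodes, 5 edges  {2-q->0 3-q->1 4-q->2 7-p->8 8-q->3}
[2] R1 @ {0↦3, 1↦7, 2↦8}  ⇒  5 nodes, 3 edges  {2-q->0 3-q->1 4-q->2}
[3] R3 @ {0↦0, 1↦3, 2↦2, 3↦4}  ⇒  4 nodes, 2 edges  {2-q->0 3-q->1}
final graph: no rule applies after step 3

Answer: 3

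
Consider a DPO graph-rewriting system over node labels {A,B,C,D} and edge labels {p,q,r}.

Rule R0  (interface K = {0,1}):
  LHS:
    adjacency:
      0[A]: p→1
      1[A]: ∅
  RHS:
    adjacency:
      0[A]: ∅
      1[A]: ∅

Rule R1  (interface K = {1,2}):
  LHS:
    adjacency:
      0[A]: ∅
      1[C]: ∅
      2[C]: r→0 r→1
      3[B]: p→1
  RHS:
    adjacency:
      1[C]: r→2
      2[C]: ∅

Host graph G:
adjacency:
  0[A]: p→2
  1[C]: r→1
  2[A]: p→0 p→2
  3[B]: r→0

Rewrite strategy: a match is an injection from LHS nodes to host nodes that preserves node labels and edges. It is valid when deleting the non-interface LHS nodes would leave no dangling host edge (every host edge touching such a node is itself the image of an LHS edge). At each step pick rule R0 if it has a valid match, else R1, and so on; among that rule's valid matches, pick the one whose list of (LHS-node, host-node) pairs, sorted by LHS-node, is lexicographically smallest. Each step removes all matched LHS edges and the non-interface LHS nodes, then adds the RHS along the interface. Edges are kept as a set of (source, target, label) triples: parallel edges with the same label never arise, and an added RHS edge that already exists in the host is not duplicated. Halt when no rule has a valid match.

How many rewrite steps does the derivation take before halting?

start.  V:4 E:5  edges: 0-p->2 1-r->1 2-p->0 2-p->2 3-r->0
1. fire R0 via {0↦0, 1↦2}  →  V:4 E:4  edges: 1-r->1 2-p->0 2-p->2 3-r->0
2. fire R0 via {0↦2, 1↦0}  →  V:4 E:3  edges: 1-r->1 2-p->2 3-r->0
normal form: no rule applies after step 2

Answer: 2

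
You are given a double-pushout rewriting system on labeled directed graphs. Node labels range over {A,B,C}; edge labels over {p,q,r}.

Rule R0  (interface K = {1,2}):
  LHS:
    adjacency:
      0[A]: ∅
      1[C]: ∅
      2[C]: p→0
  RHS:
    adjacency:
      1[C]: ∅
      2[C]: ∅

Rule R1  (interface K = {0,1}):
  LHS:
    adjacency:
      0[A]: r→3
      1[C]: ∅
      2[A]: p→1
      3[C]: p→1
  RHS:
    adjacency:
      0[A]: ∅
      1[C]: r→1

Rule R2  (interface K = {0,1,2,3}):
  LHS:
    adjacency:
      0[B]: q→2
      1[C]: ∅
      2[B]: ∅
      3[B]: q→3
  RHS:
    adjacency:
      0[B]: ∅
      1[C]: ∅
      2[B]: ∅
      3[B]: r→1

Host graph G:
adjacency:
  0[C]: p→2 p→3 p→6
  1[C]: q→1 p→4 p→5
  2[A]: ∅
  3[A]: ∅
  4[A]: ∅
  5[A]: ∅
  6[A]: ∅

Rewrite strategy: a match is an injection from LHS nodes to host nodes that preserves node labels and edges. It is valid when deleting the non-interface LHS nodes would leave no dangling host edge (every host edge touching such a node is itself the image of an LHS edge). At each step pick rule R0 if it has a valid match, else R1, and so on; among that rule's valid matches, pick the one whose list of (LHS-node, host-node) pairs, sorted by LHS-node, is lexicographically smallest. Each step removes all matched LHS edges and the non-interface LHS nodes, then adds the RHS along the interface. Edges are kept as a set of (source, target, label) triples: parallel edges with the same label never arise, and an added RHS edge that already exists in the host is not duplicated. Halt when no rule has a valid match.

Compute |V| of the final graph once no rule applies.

initial: |V|=7 |E|=6  E = 0-p->2 0-p->3 0-p->6 1-q->1 1-p->4 1-p->5
step 1: apply R0 at {0↦2, 1↦1, 2↦0}  → |V|=6 |E|=5  E = 0-p->3 0-p->6 1-q->1 1-p->4 1-p->5
step 2: apply R0 at {0↦3, 1↦1, 2↦0}  → |V|=5 |E|=4  E = 0-p->6 1-q->1 1-p->4 1-p->5
step 3: apply R0 at {0↦4, 1↦0, 2↦1}  → |V|=4 |E|=3  E = 0-p->6 1-q->1 1-p->5
step 4: apply R0 at {0↦5, 1↦0, 2↦1}  → |V|=3 |E|=2  E = 0-p->6 1-q->1
step 5: apply R0 at {0↦6, 1↦1, 2↦0}  → |V|=2 |E|=1  E = 1-q->1
normal form: no rule applies after step 5
NF nodes: {0:C, 1:C}

Answer: 2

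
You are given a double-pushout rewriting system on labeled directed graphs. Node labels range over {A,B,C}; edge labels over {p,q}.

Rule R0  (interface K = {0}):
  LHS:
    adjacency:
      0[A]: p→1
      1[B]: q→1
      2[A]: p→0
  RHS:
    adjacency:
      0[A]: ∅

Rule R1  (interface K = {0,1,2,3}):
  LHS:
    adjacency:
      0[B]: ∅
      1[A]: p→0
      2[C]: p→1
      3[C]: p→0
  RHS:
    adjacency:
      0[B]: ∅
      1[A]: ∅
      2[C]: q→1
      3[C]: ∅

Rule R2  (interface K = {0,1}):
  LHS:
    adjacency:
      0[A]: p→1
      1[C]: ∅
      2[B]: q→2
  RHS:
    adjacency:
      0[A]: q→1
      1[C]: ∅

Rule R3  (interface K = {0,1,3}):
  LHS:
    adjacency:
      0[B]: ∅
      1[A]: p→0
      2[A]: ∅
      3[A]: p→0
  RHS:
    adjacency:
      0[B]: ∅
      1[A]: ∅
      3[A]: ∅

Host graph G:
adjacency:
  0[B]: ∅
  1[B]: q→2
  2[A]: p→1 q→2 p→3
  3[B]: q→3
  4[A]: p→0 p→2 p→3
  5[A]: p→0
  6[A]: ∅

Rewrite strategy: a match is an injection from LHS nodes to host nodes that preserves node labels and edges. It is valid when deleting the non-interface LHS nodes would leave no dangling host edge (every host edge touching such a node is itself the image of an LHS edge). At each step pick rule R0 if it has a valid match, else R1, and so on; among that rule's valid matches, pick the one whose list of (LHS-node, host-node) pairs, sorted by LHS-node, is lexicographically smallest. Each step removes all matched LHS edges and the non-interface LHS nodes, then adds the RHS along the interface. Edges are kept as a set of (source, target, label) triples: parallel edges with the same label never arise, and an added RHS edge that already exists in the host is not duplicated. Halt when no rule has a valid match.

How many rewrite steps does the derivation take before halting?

Answer: 2

Steps:
[0] host  ⇒  7 nodes, 9 edges  {1-q->2 2-p->1 2-q->2 2-p->3 3-q->3 4-p->0 4-p->2 4-p->3 5-p->0}
[1] R3 @ {0↦0, 1↦4, 2↦6, 3↦5}  ⇒  6 nodes, 7 edges  {1-q->2 2-p->1 2-q->2 2-p->3 3-q->3 4-p->2 4-p->3}
[2] R3 @ {0↦3, 1↦2, 2↦5, 3↦4}  ⇒  5 nodes, 5 edges  {1-q->2 2-p->1 2-q->2 3-q->3 4-p->2}
final graph: no rule applies after step 2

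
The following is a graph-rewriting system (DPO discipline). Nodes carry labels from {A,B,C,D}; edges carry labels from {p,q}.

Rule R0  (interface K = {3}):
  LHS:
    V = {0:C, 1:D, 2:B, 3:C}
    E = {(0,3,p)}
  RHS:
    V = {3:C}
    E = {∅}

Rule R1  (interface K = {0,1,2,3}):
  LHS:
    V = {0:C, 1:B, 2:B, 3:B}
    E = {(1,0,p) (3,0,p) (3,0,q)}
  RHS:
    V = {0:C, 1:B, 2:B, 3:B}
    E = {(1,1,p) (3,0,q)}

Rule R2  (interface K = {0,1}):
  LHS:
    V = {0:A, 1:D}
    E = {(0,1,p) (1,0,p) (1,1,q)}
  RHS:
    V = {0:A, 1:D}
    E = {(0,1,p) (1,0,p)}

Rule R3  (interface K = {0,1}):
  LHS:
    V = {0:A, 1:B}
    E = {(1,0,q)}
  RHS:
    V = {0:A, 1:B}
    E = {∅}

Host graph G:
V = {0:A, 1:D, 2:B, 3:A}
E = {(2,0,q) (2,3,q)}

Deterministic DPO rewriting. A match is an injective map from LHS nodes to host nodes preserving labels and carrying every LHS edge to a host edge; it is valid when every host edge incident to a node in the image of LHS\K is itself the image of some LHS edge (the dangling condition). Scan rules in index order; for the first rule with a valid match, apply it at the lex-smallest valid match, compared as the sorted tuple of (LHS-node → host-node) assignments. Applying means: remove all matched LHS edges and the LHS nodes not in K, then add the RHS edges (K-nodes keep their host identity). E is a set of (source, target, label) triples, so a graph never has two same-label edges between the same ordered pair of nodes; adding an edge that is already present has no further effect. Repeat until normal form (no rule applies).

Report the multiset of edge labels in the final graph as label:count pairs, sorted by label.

Answer: (no edges)

Rewrite trace:
[0] host  ⇒  4 nodes, 2 edges  {2-q->0 2-q->3}
[1] R3 @ {0↦0, 1↦2}  ⇒  4 nodes, 1 edges  {2-q->3}
[2] R3 @ {0↦3, 1↦2}  ⇒  4 nodes, 0 edges  {∅}
normal form: no rule applies after step 2
NF edges: []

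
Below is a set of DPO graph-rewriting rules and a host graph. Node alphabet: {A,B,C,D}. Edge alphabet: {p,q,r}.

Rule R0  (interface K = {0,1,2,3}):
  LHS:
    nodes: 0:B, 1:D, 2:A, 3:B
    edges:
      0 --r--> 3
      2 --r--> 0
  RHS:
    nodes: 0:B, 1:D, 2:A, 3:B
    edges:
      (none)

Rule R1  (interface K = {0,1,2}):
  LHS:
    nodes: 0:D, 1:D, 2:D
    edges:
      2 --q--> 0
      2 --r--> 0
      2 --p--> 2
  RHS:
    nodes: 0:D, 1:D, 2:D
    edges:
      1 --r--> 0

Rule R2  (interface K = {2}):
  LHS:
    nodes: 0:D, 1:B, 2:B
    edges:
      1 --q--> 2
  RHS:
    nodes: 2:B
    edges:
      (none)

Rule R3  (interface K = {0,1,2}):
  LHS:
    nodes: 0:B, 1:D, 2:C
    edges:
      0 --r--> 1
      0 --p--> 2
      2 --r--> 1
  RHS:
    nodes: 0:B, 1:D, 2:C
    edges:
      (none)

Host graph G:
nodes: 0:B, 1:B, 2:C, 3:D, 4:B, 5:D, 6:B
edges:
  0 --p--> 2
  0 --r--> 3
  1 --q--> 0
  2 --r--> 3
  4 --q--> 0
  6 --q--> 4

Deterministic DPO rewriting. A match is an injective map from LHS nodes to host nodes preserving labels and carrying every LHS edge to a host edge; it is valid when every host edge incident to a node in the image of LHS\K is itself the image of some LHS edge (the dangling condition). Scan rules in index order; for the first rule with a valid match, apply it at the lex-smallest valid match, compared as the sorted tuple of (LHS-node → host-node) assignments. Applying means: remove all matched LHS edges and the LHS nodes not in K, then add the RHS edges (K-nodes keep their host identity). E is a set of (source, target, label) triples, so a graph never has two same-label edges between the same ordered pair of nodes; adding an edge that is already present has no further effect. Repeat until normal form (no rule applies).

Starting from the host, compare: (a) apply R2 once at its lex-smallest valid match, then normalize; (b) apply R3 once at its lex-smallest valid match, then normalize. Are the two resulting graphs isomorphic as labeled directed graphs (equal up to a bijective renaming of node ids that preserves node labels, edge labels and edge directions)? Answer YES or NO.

Answer: YES

Steps:
branch R2-first: apply at {0↦5, 1↦1, 2↦0} → |E|=5, then 2 more step(s) → NF |V|=3 |E|=1 V={0:B, 2:C, 4:B} E=4-q->0
branch R3-first: apply at {0↦0, 1↦3, 2↦2} → |E|=3, then 2 more step(s) → NF |V|=3 |E|=1 V={0:B, 2:C, 4:B} E=4-q->0
graphs isomorphic (equal up to label-preserving node renaming)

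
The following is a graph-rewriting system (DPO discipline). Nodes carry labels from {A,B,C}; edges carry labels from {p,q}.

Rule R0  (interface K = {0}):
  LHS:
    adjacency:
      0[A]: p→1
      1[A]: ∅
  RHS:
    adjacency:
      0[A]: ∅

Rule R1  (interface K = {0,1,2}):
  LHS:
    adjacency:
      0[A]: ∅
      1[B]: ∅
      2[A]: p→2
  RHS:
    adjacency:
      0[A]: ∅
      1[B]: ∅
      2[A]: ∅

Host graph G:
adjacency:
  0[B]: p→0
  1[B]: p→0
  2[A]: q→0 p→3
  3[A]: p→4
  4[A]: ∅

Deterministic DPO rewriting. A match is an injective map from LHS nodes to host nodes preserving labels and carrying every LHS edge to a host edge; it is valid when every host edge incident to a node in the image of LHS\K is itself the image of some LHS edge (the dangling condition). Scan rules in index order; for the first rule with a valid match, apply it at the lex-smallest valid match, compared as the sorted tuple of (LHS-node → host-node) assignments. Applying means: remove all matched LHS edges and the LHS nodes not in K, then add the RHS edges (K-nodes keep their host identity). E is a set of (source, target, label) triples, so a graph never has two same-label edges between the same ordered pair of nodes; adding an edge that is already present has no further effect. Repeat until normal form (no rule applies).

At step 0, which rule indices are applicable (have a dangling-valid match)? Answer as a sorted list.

Answer: [R0]

Derivation:
R0: 1 valid match — {0↦3, 1↦4}
R1: no valid match — LHS pattern not found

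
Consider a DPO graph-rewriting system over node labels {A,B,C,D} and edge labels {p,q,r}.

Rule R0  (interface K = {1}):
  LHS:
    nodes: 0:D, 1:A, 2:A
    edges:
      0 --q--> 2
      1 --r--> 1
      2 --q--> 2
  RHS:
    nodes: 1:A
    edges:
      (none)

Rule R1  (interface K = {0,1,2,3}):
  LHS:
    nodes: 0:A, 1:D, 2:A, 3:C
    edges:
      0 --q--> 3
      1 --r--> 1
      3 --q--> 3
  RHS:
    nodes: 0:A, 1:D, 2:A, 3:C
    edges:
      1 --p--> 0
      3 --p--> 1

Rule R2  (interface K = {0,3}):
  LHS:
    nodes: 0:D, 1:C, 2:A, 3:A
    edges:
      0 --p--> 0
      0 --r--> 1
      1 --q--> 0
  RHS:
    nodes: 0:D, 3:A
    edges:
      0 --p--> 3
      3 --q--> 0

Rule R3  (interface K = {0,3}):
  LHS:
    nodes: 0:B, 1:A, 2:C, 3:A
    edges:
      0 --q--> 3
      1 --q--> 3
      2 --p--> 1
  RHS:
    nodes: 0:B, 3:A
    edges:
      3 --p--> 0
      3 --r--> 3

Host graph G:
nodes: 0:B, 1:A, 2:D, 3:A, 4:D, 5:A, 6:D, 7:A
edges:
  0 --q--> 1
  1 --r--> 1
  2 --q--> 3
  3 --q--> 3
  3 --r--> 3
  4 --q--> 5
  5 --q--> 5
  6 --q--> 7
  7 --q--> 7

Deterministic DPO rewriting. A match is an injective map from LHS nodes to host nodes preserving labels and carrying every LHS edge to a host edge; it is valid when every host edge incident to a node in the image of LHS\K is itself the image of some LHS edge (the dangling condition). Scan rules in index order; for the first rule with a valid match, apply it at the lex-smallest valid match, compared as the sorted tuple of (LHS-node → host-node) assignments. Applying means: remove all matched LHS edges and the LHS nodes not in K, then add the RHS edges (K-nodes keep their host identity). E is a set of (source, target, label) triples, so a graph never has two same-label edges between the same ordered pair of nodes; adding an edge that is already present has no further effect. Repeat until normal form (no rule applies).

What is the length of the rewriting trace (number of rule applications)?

start.  V:8 E:9  edges: 0-q->1 1-r->1 2-q->3 3-q->3 3-r->3 4-q->5 5-q->5 6-q->7 7-q->7
1. fire R0 via {0↦4, 1↦1, 2↦5}  →  V:6 E:6  edges: 0-q->1 2-q->3 3-q->3 3-r->3 6-q->7 7-q->7
2. fire R0 via {0↦6, 1↦3, 2↦7}  →  V:4 E:3  edges: 0-q->1 2-q->3 3-q->3
normal form: no rule applies after step 2

Answer: 2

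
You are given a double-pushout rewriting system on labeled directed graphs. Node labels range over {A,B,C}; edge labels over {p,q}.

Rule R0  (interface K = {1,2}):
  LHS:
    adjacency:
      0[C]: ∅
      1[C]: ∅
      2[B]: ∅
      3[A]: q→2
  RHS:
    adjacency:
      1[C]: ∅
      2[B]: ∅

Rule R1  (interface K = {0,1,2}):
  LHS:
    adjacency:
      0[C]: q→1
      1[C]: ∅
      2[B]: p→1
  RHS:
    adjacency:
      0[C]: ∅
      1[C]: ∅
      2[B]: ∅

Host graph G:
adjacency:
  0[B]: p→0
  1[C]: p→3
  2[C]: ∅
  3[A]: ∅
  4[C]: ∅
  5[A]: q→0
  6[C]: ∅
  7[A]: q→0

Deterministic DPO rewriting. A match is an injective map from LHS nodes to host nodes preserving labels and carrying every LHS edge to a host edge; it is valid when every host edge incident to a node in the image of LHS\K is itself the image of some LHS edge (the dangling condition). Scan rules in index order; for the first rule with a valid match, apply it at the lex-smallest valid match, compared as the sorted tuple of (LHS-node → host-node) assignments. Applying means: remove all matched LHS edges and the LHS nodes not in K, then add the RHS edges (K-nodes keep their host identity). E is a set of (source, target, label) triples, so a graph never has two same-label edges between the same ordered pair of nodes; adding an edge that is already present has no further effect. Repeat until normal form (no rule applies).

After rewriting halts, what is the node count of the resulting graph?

start.  V:8 E:4  edges: 0-p->0 1-p->3 5-q->0 7-q->0
1. fire R0 via {0↦2, 1↦1, 2↦0, 3↦5}  →  V:6 E:3  edges: 0-p->0 1-p->3 7-q->0
2. fire R0 via {0↦4, 1↦1, 2↦0, 3↦7}  →  V:4 E:2  edges: 0-p->0 1-p->3
normal form: no rule applies after step 2
NF nodes: {0:B, 1:C, 3:A, 6:C}

Answer: 4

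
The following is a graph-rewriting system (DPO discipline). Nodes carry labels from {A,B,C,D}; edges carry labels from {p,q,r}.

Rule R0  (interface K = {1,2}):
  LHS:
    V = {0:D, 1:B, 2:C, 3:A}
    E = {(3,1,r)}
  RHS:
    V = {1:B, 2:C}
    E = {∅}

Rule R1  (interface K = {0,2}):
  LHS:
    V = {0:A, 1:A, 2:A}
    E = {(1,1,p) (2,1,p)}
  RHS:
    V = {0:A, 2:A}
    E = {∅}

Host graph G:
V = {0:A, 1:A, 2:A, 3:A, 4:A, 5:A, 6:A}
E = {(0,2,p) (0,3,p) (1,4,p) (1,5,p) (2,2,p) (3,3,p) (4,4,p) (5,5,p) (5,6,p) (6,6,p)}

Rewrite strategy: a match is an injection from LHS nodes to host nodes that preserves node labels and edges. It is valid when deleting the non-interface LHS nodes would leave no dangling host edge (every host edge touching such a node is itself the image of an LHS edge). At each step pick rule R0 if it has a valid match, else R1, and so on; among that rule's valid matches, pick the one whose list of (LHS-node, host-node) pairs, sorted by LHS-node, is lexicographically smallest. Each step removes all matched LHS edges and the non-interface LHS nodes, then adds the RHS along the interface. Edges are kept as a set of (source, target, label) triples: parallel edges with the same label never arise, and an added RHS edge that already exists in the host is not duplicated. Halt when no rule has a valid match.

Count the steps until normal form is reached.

Answer: 5

Derivation:
initial: |V|=7 |E|=10  E = 0-p->2 0-p->3 1-p->4 1-p->5 2-p->2 3-p->3 4-p->4 5-p->5 5-p->6 6-p->6
step 1: apply R1 at {0↦0, 1↦4, 2↦1}  → |V|=6 |E|=8  E = 0-p->2 0-p->3 1-p->5 2-p->2 3-p->3 5-p->5 5-p->6 6-p->6
step 2: apply R1 at {0↦0, 1↦6, 2↦5}  → |V|=5 |E|=6  E = 0-p->2 0-p->3 1-p->5 2-p->2 3-p->3 5-p->5
step 3: apply R1 at {0↦0, 1↦5, 2↦1}  → |V|=4 |E|=4  E = 0-p->2 0-p->3 2-p->2 3-p->3
step 4: apply R1 at {0↦1, 1↦2, 2↦0}  → |V|=3 |E|=2  E = 0-p->3 3-p->3
step 5: apply R1 at {0↦1, 1↦3, 2↦0}  → |V|=2 |E|=0  E = ∅
final graph: no rule applies after step 5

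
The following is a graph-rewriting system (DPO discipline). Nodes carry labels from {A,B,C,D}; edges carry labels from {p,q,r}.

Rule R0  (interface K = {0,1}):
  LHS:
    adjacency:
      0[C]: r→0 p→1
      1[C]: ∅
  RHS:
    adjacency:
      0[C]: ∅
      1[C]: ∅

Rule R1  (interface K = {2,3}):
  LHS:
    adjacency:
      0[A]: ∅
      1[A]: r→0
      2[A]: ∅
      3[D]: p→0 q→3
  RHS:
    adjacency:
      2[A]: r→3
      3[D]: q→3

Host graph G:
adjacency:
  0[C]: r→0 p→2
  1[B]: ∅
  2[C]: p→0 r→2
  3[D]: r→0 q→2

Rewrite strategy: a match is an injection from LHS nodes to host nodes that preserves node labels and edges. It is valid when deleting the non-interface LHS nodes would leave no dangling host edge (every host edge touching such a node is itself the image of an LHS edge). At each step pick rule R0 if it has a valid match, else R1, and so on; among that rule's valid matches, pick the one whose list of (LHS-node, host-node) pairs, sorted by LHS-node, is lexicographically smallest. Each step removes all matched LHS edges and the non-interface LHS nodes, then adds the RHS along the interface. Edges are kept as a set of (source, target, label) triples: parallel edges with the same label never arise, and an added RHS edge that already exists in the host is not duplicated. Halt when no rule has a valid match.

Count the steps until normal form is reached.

Answer: 2

Rewrite trace:
initial: |V|=4 |E|=6  E = 0-r->0 0-p->2 2-p->0 2-r->2 3-r->0 3-q->2
step 1: apply R0 at {0↦0, 1↦2}  → |V|=4 |E|=4  E = 2-p->0 2-r->2 3-r->0 3-q->2
step 2: apply R0 at {0↦2, 1↦0}  → |V|=4 |E|=2  E = 3-r->0 3-q->2
normal form: no rule applies after step 2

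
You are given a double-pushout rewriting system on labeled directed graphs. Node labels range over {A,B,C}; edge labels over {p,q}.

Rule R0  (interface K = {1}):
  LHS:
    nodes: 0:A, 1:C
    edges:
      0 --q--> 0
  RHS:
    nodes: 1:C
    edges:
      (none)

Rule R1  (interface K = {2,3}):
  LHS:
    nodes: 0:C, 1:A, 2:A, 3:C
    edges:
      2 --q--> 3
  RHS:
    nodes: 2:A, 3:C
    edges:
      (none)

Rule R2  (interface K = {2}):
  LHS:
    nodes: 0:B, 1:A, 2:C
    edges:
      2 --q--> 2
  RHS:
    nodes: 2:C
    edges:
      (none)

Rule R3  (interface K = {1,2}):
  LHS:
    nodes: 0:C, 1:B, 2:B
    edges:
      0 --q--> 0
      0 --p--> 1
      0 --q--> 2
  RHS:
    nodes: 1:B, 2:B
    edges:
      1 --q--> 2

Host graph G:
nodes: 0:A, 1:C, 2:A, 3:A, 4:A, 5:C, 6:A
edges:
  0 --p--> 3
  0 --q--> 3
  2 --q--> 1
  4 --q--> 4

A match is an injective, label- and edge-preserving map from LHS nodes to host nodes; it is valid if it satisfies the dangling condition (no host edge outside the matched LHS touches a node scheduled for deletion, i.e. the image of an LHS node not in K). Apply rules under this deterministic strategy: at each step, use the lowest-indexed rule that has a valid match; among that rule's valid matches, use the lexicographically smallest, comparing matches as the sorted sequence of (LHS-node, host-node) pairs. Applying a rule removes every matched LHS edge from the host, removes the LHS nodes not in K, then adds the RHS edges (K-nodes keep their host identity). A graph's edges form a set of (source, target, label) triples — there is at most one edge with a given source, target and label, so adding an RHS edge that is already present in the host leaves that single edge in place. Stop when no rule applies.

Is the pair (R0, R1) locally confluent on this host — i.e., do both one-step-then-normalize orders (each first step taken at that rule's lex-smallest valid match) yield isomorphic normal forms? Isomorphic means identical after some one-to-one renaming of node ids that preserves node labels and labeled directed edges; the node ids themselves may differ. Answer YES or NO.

Answer: YES

Rewrite trace:
branch R0-first: apply at {0↦4, 1↦1} → |E|=3, then 1 more step(s) → NF |V|=4 |E|=2 V={0:A, 1:C, 2:A, 3:A} E=0-p->3 0-q->3
branch R1-first: apply at {0↦5, 1↦6, 2↦2, 3↦1} → |E|=3, then 1 more step(s) → NF |V|=4 |E|=2 V={0:A, 1:C, 2:A, 3:A} E=0-p->3 0-q->3
graphs isomorphic (equal up to label-preserving node renaming)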